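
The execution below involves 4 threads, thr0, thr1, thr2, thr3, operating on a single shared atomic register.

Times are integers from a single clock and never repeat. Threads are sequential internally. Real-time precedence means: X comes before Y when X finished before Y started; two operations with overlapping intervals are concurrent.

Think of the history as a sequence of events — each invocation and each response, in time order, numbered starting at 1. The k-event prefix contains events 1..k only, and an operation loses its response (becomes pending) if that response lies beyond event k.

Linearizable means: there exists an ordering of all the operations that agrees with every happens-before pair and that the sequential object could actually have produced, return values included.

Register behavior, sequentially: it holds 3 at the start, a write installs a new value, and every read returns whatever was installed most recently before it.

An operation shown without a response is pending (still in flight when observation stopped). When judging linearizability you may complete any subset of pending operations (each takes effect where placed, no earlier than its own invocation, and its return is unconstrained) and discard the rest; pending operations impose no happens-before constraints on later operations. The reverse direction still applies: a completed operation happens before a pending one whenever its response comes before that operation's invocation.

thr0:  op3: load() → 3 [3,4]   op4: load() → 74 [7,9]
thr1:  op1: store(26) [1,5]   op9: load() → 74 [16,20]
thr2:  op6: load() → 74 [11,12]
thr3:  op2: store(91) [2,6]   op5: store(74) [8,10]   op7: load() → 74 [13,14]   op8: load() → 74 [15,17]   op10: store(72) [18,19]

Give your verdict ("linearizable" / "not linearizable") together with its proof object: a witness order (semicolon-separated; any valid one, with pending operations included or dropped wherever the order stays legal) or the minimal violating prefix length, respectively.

linearizable — witness: op3; op1; op2; op5; op4; op6; op7; op8; op9; op10

step 1: op3 load() → 3 — value 3
step 2: op1 store(26) — value 26
step 3: op2 store(91) — value 91
step 4: op5 store(74) — value 74
step 5: op4 load() → 74 — value 74
step 6: op6 load() → 74 — value 74
step 7: op7 load() → 74 — value 74
step 8: op8 load() → 74 — value 74
step 9: op9 load() → 74 — value 74
step 10: op10 store(72) — value 72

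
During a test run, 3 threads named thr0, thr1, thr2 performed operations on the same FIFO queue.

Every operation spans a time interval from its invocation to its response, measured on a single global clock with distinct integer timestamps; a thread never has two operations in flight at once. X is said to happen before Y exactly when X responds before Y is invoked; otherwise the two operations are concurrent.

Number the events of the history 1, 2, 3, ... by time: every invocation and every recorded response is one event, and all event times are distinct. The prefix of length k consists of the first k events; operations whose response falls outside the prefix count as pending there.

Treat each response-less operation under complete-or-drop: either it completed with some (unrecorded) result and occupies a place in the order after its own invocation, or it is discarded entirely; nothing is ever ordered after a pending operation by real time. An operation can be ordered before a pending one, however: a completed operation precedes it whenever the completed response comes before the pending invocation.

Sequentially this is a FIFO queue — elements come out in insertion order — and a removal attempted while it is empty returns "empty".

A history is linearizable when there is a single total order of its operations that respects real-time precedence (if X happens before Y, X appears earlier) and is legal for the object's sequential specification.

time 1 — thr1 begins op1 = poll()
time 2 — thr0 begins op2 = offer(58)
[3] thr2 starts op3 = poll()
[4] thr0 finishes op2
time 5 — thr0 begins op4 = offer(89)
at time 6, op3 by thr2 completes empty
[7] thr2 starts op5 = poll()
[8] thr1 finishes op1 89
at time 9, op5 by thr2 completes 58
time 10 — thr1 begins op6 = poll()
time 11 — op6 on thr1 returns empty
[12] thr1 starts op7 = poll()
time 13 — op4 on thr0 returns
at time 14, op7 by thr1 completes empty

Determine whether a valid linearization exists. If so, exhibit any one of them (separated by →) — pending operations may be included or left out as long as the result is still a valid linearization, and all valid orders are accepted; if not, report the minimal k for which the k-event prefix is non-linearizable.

step 1: op3 poll() → empty — queue <>
step 2: op2 offer(58) — queue <58>
step 3: op4 offer(89) — queue <58,89>
step 4: op5 poll() → 58 — queue <89>
step 5: op1 poll() → 89 — queue <>
step 6: op6 poll() → empty — queue <>
step 7: op7 poll() → empty — queue <>

linearizable — witness: op3 → op2 → op4 → op5 → op1 → op6 → op7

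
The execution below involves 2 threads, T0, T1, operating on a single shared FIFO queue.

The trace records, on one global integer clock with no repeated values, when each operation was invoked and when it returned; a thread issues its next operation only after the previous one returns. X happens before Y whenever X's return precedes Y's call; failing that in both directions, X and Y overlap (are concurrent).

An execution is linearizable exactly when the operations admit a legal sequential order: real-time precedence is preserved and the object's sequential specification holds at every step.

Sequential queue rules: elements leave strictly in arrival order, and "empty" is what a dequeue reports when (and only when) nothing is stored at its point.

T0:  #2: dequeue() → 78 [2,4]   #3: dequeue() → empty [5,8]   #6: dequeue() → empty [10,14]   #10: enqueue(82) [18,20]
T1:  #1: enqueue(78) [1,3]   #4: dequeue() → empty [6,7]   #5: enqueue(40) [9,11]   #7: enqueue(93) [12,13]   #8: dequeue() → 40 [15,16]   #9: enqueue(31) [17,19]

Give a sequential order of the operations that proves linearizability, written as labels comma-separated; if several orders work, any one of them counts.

1. #1 enqueue(78), leaving queue <78>
2. #2 dequeue() → 78, leaving queue <>
3. #3 dequeue() → empty, leaving queue <>
4. #4 dequeue() → empty, leaving queue <>
5. #6 dequeue() → empty, leaving queue <>
6. #5 enqueue(40), leaving queue <40>
7. #7 enqueue(93), leaving queue <40,93>
8. #8 dequeue() → 40, leaving queue <93>
9. #9 enqueue(31), leaving queue <93,31>
10. #10 enqueue(82), leaving queue <93,31,82>

#1, #2, #3, #4, #6, #5, #7, #8, #9, #10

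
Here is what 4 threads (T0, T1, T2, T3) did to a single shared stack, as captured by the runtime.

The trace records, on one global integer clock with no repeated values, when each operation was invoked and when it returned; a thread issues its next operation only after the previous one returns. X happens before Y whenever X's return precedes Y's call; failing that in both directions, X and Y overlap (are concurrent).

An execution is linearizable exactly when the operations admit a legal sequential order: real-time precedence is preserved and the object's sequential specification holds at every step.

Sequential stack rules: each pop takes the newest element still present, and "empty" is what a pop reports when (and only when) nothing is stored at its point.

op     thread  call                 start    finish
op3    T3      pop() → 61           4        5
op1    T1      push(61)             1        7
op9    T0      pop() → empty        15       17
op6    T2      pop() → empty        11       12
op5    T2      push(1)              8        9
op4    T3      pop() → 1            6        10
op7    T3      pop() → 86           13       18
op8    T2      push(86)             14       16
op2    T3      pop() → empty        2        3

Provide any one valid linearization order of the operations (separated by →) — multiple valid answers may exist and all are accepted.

op2 → op1 → op3 → op5 → op4 → op6 → op8 → op7 → op9

after step 1 (op2 pop() → empty): stack <>
after step 2 (op1 push(61)): stack <61>
after step 3 (op3 pop() → 61): stack <>
after step 4 (op5 push(1)): stack <1>
after step 5 (op4 pop() → 1): stack <>
after step 6 (op6 pop() → empty): stack <>
after step 7 (op8 push(86)): stack <86>
after step 8 (op7 pop() → 86): stack <>
after step 9 (op9 pop() → empty): stack <>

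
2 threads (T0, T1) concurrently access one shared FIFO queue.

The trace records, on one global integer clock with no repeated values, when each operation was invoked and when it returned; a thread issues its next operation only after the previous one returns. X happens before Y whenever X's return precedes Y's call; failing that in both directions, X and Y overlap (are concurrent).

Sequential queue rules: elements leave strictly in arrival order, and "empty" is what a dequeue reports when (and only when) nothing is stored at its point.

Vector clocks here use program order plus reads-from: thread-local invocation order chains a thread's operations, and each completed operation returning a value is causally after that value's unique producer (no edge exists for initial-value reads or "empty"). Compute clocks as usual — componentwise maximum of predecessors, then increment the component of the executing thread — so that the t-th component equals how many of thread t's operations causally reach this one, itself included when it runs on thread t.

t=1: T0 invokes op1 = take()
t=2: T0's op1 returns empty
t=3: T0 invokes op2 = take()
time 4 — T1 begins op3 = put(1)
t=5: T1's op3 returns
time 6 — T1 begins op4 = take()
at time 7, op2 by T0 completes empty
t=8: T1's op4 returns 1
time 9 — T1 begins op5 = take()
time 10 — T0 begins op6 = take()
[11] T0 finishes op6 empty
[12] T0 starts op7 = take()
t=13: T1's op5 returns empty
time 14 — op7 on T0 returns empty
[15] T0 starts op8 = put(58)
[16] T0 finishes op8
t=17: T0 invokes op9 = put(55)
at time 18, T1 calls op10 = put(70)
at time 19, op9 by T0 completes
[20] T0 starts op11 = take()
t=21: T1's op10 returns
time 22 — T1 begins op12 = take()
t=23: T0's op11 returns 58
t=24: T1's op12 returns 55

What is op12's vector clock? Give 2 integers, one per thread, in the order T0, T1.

(6, 5)

root op op3, invoked 4: fresh clock plus T1's own tick → (0, 1)
root op op1, invoked 1: fresh clock plus T0's own tick → (1, 0)
merge at op4 (invoked 6): VC(op3)=(0, 1), own-thread bump on T1 → (0, 2)
merge at op2 (invoked 3): VC(op1)=(1, 0), own-thread bump on T0 → (2, 0)
merge at op5 (invoked 9): VC(op4)=(0, 2), own-thread bump on T1 → (0, 3)
merge at op6 (invoked 10): VC(op2)=(2, 0), own-thread bump on T0 → (3, 0)
merge at op10 (invoked 18): VC(op5)=(0, 3), own-thread bump on T1 → (0, 4)
merge at op7 (invoked 12): VC(op6)=(3, 0), own-thread bump on T0 → (4, 0)
merge at op8 (invoked 15): VC(op7)=(4, 0), own-thread bump on T0 → (5, 0)
merge at op9 (invoked 17): VC(op8)=(5, 0), own-thread bump on T0 → (6, 0)
merge at op11 (invoked 20): VC(op8)=(5, 0), VC(op9)=(6, 0), own-thread bump on T0 → (7, 0)
merge at op12 (invoked 22): VC(op9)=(6, 0), VC(op10)=(0, 4), own-thread bump on T1 → (6, 5)
target: VC(op12) = (6, 5)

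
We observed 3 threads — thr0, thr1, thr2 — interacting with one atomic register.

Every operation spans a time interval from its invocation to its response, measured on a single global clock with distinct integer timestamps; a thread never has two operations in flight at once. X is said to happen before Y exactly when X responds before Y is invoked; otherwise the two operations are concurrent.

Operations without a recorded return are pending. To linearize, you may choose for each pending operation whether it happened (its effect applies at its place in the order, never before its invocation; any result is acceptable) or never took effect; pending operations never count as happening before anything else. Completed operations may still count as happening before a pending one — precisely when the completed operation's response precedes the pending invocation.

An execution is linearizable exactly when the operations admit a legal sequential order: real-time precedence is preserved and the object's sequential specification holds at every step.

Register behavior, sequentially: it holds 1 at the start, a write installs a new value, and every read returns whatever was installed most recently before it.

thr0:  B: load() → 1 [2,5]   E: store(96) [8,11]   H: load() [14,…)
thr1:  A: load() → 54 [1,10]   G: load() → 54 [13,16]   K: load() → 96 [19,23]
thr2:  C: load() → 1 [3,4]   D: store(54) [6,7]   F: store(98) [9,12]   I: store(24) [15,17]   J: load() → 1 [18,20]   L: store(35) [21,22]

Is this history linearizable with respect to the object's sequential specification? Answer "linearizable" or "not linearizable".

events 1..15 are fine; event 16 — the response of G at time 16 — makes the prefix non-linearizable
real-time-consistent orders of the 7 completed operations: 24 — all fail the atomic register replay
include/drop combinations of the 2 pending operations (H, I) were all tried; none helps
sample order A, B, C, D, E, F, G (pending dropped) stalls at step 1 — A load() → 54 has no legal effect
sample order A, B, C, D, F, E, G (pending dropped) stalls at step 1 — A load() → 54 has no legal effect

not linearizable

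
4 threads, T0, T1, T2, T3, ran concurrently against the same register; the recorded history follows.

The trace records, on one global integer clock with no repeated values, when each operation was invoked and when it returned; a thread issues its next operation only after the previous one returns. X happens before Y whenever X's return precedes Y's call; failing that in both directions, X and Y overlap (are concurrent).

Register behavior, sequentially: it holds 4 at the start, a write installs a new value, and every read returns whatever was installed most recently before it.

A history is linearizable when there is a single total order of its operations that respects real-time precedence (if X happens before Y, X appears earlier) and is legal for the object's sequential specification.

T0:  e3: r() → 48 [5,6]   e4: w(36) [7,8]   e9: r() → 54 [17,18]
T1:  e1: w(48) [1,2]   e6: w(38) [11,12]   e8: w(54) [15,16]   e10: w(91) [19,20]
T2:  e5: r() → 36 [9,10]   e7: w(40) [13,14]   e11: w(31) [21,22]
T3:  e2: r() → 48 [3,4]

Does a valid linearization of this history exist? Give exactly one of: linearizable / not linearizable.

linearizable

witness order: e1, e2, e3, e4, e5, e6, e7, e8, e9, e10, e11
1. e1 w(48), leaving value 48
2. e2 r() → 48, leaving value 48
3. e3 r() → 48, leaving value 48
4. e4 w(36), leaving value 36
5. e5 r() → 36, leaving value 36
6. e6 w(38), leaving value 38
7. e7 w(40), leaving value 40
8. e8 w(54), leaving value 54
9. e9 r() → 54, leaving value 54
10. e10 w(91), leaving value 91
11. e11 w(31), leaving value 31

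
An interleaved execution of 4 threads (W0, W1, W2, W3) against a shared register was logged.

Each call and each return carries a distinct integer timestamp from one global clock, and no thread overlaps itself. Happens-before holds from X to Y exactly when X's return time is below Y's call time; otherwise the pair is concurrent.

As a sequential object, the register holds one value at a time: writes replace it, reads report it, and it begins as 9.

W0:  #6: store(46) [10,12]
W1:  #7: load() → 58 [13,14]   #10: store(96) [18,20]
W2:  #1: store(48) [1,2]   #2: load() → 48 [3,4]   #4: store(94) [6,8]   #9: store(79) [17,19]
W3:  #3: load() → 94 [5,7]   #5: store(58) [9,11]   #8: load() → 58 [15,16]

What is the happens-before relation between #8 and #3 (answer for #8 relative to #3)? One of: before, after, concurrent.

#8 spans [15,16], #3 spans [5,7]
resp(#3)=7 < inv(#8)=15

after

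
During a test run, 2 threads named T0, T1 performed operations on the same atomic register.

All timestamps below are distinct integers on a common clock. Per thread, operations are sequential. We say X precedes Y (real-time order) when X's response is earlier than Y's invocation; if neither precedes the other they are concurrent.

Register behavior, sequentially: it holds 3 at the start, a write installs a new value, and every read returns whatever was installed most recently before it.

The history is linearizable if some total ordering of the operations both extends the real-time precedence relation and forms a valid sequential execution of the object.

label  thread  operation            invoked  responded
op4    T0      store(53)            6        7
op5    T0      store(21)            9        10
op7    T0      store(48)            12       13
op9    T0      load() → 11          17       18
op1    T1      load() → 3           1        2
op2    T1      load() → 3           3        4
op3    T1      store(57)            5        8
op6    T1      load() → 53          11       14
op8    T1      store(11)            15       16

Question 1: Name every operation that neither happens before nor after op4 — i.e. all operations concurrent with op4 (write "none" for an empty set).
op3

op4 runs from 6 to 7; window-overlapping ops are concurrent
op1 [1,2]: before
op2 [3,4]: before
op3 [5,8]: concurrent
op5 [9,10]: after
op6 [11,14]: after
op7 [12,13]: after
op8 [15,16]: after
op9 [17,18]: after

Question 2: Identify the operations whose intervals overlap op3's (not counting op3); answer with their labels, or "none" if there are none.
op4

overlap test against op3 [5,8]: concurrent iff the interval meets 5..8
op1 [1,2]: before
op2 [3,4]: before
op4 [6,7]: concurrent
op5 [9,10]: after
op6 [11,14]: after
op7 [12,13]: after
op8 [15,16]: after
op9 [17,18]: after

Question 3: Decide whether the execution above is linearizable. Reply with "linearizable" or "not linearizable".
not linearizable

events 1..13 are fine; event 14 — the response of op6 at time 14 — makes the prefix non-linearizable
every one of the 4 real-time-consistent orders over 7 completed atomic register ops fails the sequential spec
sample order op1, op2, op3, op4, op5, op6, op7 stalls at step 6 — op6 load() → 53 has no legal effect
sample order op1, op2, op3, op4, op5, op7, op6 stalls at step 7 — op6 load() → 53 has no legal effect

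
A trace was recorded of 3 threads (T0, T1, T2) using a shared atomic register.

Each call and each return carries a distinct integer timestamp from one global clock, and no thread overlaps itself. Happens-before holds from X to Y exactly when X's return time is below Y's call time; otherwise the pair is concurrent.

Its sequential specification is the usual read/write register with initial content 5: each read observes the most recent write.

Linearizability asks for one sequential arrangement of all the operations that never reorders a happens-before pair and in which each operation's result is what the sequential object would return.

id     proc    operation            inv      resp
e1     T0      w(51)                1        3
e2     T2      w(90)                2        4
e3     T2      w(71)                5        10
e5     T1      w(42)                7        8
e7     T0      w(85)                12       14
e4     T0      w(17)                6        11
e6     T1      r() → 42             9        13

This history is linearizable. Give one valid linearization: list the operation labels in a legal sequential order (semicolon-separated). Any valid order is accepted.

e1; e2; e3; e4; e5; e6; e7

step 1: e1 w(51) — value 51
step 2: e2 w(90) — value 90
step 3: e3 w(71) — value 71
step 4: e4 w(17) — value 17
step 5: e5 w(42) — value 42
step 6: e6 r() → 42 — value 42
step 7: e7 w(85) — value 85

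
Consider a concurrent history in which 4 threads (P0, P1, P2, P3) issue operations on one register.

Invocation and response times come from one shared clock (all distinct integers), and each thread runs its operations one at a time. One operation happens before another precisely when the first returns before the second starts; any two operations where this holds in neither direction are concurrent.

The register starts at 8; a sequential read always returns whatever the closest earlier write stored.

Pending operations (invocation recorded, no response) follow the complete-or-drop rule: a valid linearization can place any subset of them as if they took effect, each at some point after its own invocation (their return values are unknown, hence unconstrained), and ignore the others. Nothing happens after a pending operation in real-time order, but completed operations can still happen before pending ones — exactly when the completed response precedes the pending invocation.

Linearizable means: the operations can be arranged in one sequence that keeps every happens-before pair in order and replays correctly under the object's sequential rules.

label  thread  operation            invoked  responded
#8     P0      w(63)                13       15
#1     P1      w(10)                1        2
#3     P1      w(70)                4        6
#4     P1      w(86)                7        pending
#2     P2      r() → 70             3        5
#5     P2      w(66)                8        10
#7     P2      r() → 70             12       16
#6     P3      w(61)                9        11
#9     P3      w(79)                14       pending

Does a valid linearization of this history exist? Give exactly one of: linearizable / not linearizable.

prefix check: 1..15 passes, 1..16 fails once #7's time-16 response joins
8 orders of the 7 completed register ops respect real time; none is legal
including or dropping the 2 pending operations (#4, #9) in any combination fails
e.g. #1, #2, #3, #5, #6, #7, #8 (pending dropped): illegal at step 2, since #2 r() → 70 cannot apply there
e.g. #1, #2, #3, #5, #6, #8, #7 (pending dropped): illegal at step 2, since #2 r() → 70 cannot apply there

not linearizable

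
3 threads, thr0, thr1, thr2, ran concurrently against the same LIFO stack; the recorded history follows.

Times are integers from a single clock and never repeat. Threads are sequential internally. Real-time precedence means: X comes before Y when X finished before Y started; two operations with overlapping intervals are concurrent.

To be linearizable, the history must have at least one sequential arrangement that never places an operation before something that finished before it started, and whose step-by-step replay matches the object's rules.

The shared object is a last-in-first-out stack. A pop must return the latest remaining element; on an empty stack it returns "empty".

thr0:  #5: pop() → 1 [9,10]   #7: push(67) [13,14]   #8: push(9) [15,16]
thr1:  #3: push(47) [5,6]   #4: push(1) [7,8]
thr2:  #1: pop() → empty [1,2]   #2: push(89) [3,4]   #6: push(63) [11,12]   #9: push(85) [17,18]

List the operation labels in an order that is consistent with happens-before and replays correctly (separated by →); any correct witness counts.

#1 → #2 → #3 → #4 → #5 → #6 → #7 → #8 → #9

step 1: #1 pop() → empty — stack <>
step 2: #2 push(89) — stack <89>
step 3: #3 push(47) — stack <89,47>
step 4: #4 push(1) — stack <89,47,1>
step 5: #5 pop() → 1 — stack <89,47>
step 6: #6 push(63) — stack <89,47,63>
step 7: #7 push(67) — stack <89,47,63,67>
step 8: #8 push(9) — stack <89,47,63,67,9>
step 9: #9 push(85) — stack <89,47,63,67,9,85>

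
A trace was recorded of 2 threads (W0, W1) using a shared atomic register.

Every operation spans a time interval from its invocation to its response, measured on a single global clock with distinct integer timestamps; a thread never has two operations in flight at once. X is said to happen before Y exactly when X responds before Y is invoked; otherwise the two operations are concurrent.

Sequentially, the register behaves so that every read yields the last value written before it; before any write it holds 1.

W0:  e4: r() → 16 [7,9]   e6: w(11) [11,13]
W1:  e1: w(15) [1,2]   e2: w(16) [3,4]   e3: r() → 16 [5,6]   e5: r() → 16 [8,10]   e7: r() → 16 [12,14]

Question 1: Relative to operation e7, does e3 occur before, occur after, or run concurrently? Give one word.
Answer: before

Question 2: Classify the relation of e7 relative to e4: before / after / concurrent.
Answer: after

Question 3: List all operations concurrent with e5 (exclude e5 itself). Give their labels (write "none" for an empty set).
Answer: e4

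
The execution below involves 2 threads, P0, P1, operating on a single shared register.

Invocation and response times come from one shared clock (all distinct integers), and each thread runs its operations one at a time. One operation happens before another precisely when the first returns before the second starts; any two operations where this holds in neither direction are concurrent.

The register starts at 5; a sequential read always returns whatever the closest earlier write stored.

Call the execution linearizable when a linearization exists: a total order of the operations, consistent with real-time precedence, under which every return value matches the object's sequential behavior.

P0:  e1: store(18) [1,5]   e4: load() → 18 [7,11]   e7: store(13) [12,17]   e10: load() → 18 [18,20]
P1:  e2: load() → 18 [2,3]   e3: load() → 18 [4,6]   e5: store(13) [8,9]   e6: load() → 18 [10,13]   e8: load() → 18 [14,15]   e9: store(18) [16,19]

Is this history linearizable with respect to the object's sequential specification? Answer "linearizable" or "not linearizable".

already the first 13 events (up to e6's response at time 13) admit no linearization; the first 12 still do
no legal order exists: 9 real-time-consistent candidates over 6 completed register operations, all rejected
completion choices over the 1 pending operation (e7) were checked; none helps
one such order, e1, e2, e3, e4, e5, e6 (pending dropped), breaks at step 6 where e6 load() → 18 is illegal
one such order, e1, e2, e3, e5, e4, e6 (pending dropped), breaks at step 5 where e4 load() → 18 is illegal

not linearizable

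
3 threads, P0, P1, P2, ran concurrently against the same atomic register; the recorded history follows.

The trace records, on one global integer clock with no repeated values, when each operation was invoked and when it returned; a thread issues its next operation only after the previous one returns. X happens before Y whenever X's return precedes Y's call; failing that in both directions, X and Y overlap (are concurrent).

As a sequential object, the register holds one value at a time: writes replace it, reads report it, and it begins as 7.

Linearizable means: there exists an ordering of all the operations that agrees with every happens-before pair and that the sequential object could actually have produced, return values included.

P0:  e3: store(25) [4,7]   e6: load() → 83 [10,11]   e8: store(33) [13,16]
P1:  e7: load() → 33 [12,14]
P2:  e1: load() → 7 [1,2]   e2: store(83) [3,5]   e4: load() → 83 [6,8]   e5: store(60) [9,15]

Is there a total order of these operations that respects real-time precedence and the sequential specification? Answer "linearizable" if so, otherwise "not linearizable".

a witness: e1, e3, e2, e4, e6, e5, e8, e7
1. e1 load() → 7, leaving value 7
2. e3 store(25), leaving value 25
3. e2 store(83), leaving value 83
4. e4 load() → 83, leaving value 83
5. e6 load() → 83, leaving value 83
6. e5 store(60), leaving value 60
7. e8 store(33), leaving value 33
8. e7 load() → 33, leaving value 33

linearizable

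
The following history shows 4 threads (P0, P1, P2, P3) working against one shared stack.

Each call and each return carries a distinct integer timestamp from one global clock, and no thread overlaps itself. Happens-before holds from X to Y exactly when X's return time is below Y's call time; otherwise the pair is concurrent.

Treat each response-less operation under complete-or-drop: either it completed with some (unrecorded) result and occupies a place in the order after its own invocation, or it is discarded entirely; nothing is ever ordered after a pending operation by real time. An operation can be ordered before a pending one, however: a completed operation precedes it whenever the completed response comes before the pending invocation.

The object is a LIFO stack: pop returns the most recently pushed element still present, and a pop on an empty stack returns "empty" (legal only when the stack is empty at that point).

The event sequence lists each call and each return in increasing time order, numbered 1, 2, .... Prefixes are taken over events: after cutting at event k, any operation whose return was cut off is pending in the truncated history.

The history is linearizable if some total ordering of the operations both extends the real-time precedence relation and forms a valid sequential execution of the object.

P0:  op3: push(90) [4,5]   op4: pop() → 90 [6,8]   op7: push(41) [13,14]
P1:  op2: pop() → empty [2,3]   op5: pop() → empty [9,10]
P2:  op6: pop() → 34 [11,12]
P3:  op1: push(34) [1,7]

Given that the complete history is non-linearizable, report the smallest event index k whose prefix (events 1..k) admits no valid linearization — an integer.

10

one valid order for events 1..9 is op2, op1, op3, op4:
1. op2 pop() → empty, leaving stack <>
2. op1 push(34), leaving stack <34>
3. op3 push(90), leaving stack <34,90>
4. op4 pop() → 90, leaving stack <34>
adding event 10 (op5 responds at 10) leaves no legal real-time order
e.g. op1, op2, op3, op4, op5: illegal at step 2, since op2 pop() → empty cannot apply there
e.g. op2, op1, op3, op4, op5: illegal at step 5, since op5 pop() → empty cannot apply there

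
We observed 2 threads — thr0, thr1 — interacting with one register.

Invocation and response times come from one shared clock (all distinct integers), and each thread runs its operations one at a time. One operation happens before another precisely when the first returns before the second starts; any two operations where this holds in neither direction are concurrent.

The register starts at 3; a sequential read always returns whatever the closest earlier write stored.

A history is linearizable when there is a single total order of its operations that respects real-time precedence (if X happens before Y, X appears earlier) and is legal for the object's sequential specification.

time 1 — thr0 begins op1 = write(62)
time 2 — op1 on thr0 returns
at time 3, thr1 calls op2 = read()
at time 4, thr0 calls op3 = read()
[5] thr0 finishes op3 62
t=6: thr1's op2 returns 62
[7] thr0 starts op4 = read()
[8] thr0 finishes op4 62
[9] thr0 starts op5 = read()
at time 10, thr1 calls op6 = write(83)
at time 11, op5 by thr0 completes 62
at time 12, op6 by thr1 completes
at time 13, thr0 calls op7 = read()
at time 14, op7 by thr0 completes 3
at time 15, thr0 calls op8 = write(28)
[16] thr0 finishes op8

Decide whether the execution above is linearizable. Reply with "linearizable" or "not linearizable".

cut after 13 events: linearizable; cut after 14 events (op7 responds, time 14): not linearizable
every one of the 4 real-time-consistent orders over 7 completed register ops fails the sequential spec
e.g. op1, op2, op3, op4, op5, op6, op7: illegal at step 7, since op7 read() → 3 cannot apply there
e.g. op1, op2, op3, op4, op6, op5, op7: illegal at step 6, since op5 read() → 62 cannot apply there

not linearizable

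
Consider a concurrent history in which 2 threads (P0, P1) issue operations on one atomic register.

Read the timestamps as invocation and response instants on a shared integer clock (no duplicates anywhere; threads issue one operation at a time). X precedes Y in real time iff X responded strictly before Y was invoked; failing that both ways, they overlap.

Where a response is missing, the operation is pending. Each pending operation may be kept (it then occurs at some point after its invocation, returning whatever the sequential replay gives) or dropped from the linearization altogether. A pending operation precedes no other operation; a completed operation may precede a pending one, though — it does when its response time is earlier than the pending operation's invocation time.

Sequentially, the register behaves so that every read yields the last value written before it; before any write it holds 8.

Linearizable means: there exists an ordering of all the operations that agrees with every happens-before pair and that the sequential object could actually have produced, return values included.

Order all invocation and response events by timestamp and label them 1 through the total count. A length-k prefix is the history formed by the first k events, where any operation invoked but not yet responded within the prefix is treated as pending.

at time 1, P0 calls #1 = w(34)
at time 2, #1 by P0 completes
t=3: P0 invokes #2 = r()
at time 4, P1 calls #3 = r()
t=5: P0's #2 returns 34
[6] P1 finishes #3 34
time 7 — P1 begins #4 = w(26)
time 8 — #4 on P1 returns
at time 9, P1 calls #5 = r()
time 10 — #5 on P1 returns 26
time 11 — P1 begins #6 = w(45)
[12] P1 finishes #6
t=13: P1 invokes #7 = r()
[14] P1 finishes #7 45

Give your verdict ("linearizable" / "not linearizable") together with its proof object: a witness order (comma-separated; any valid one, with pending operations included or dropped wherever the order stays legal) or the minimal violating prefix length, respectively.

1. #1 w(34), leaving value 34
2. #2 r() → 34, leaving value 34
3. #3 r() → 34, leaving value 34
4. #4 w(26), leaving value 26
5. #5 r() → 26, leaving value 26
6. #6 w(45), leaving value 45
7. #7 r() → 45, leaving value 45

linearizable — witness: #1, #2, #3, #4, #5, #6, #7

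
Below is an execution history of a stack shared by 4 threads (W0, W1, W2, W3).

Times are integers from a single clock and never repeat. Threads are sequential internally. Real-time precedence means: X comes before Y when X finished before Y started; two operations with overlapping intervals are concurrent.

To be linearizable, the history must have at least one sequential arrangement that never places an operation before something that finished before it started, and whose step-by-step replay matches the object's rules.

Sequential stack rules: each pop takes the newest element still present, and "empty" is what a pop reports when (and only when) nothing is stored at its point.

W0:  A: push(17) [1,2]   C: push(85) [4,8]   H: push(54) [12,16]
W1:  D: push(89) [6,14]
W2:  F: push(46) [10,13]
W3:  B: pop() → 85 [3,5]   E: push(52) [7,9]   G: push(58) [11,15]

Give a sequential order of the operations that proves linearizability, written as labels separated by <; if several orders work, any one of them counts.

after step 1 (A push(17)): stack <17>
after step 2 (C push(85)): stack <17,85>
after step 3 (B pop() → 85): stack <17>
after step 4 (D push(89)): stack <17,89>
after step 5 (E push(52)): stack <17,89,52>
after step 6 (F push(46)): stack <17,89,52,46>
after step 7 (G push(58)): stack <17,89,52,46,58>
after step 8 (H push(54)): stack <17,89,52,46,58,54>

A < C < B < D < E < F < G < H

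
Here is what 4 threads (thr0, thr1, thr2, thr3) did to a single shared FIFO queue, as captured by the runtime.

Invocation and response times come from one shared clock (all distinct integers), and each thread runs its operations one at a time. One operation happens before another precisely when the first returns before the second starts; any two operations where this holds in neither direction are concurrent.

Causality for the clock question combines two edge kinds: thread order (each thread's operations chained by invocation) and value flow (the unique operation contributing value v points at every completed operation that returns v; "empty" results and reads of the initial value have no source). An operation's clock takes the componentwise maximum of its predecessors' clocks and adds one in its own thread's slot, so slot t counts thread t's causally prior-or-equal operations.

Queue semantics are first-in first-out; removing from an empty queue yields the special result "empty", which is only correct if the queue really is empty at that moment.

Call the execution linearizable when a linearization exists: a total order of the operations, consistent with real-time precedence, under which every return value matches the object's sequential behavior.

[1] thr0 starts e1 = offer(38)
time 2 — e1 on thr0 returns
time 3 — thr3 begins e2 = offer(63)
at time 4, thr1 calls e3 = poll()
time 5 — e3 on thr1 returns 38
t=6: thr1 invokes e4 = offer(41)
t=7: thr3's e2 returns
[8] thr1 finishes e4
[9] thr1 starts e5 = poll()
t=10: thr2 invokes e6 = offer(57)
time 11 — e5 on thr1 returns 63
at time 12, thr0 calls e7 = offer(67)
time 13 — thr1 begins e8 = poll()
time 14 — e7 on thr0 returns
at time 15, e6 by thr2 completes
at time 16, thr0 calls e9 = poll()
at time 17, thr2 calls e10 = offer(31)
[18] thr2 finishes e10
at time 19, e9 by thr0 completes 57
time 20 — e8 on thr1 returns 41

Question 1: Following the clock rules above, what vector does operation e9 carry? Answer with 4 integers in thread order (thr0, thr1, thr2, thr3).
(3, 0, 1, 0)

root op e2, invoked 3: fresh clock plus thr3's own tick → (0, 0, 0, 1)
root op e6, invoked 10: fresh clock plus thr2's own tick → (0, 0, 1, 0)
root op e1, invoked 1: fresh clock plus thr0's own tick → (1, 0, 0, 0)
e10 (invocation 17): componentwise max over VC(e6)=(0, 0, 1, 0), +1 at thr2, giving (0, 0, 2, 0)
e3 (invocation 4): componentwise max over VC(e1)=(1, 0, 0, 0), +1 at thr1, giving (1, 1, 0, 0)
e7 (invocation 12): componentwise max over VC(e1)=(1, 0, 0, 0), +1 at thr0, giving (2, 0, 0, 0)
e4 (invocation 6): componentwise max over VC(e3)=(1, 1, 0, 0), +1 at thr1, giving (1, 2, 0, 0)
e9 (invocation 16): componentwise max over VC(e6)=(0, 0, 1, 0), VC(e7)=(2, 0, 0, 0), +1 at thr0, giving (3, 0, 1, 0)
e5 (invocation 9): componentwise max over VC(e2)=(0, 0, 0, 1), VC(e4)=(1, 2, 0, 0), +1 at thr1, giving (1, 3, 0, 1)
e8 (invocation 13): componentwise max over VC(e4)=(1, 2, 0, 0), VC(e5)=(1, 3, 0, 1), +1 at thr1, giving (1, 4, 0, 1)
target: VC(e9) = (3, 0, 1, 0)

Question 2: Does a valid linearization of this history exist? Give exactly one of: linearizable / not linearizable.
linearizable

one valid linearization: e1, e2, e3, e4, e5, e6, e7, e8, e9, e10
1. e1 offer(38), leaving queue <38>
2. e2 offer(63), leaving queue <38,63>
3. e3 poll() → 38, leaving queue <63>
4. e4 offer(41), leaving queue <63,41>
5. e5 poll() → 63, leaving queue <41>
6. e6 offer(57), leaving queue <41,57>
7. e7 offer(67), leaving queue <41,57,67>
8. e8 poll() → 41, leaving queue <57,67>
9. e9 poll() → 57, leaving queue <67>
10. e10 offer(31), leaving queue <67,31>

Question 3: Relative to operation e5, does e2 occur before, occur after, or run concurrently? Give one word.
before

e2 spans [3,7], e5 spans [9,11]
resp(e2)=7 < inv(e5)=9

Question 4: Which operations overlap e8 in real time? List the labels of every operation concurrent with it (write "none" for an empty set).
e10, e6, e7, e9

concurrent with e8 ([13,20]): every op whose interval crosses 13..20
e1 [1,2]: before
e2 [3,7]: before
e3 [4,5]: before
e4 [6,8]: before
e5 [9,11]: before
e6 [10,15]: concurrent
e7 [12,14]: concurrent
e9 [16,19]: concurrent
e10 [17,18]: concurrent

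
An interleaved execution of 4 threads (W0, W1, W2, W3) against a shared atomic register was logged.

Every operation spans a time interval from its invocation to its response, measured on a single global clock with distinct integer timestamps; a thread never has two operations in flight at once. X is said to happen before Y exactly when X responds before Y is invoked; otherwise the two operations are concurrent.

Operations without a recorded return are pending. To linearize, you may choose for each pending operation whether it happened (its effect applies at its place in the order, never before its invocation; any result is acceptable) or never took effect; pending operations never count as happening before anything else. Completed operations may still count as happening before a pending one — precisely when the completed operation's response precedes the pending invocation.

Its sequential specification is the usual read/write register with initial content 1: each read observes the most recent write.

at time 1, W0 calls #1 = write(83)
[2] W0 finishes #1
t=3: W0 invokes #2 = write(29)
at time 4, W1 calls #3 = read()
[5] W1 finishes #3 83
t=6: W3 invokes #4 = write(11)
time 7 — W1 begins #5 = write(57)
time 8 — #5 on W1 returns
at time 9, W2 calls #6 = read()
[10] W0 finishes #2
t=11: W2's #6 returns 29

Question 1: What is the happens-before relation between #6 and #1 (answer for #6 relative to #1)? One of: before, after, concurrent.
#6 spans [9,11], #1 spans [1,2]
resp(#1)=2 < inv(#6)=9

after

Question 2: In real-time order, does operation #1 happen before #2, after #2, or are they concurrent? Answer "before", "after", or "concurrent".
#1 spans [1,2], #2 spans [3,10]
resp(#1)=2 < inv(#2)=3

before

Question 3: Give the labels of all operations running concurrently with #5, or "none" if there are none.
concurrent with #5 ([7,8]): every op whose interval crosses 7..8
#1 [1,2]: before
#2 [3,10]: concurrent
#3 [4,5]: before
#4 [6,…): concurrent
#6 [9,11]: after

#2, #4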